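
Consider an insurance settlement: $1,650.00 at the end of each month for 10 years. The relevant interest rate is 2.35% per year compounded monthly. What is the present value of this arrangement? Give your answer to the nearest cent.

This is an ordinary annuity: 120 payments of $1,650.00 at the end of each month.
Periodic rate r = 0.0235/12 per month; n is counted in months.
PV = PMT × [(1 − (1+r)^−n)/r] = 1,650 × [1 − (1+r)^−120] / r = $176,302.11

$176,302.11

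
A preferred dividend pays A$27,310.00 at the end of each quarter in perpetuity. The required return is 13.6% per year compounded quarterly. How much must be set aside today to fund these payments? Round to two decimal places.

Periodic rate r = 0.136/4 per quarter.
Level perpetuity: PV = PMT / r = 27,310 / (0.136/4) = A$803,235.29.

A$803,235.29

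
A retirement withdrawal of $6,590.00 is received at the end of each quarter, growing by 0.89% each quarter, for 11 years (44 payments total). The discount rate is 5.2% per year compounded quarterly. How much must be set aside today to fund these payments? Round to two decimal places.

Periodic rate r = 0.052/4 per quarter; n is counted in quarters.
Growing ordinary annuity: PV = PMT₁ × [1 − ((1+g)/(1+r))^n] / (r − g) = 6,590 × [1 − ((1+0.0089)/(1+r))^44] / (r − 0.0089) = $262,685.42.

$262,685.42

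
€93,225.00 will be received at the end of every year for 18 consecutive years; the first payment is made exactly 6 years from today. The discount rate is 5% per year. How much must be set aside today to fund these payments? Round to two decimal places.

€853,856.84

Ordinary annuity of 18 payments, first payment at period 6.
Periodic rate r = 0.05 per year.
The ordinary-annuity PV formula values the stream one period before the first payment (period 5); discount that back 5 periods:
PV₀ = 93,225 × [1 − (1+r)^−18] / r × (1+r)^−5 = €853,856.84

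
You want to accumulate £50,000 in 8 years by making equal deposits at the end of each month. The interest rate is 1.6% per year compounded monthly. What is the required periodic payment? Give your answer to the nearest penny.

£488.56

Level ordinary annuity; solve FV = PMT × [((1+r)^n − 1)/r] for PMT.
Periodic rate r = 0.016/12 per month; n is counted in months.
With n = 96: PMT = 50,000 / ([((1+r)^n − 1)/r]) = £488.56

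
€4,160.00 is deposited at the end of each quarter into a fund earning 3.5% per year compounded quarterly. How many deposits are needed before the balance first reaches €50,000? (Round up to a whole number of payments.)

12 payments

Periodic rate r = 0.035/4 per quarter; n is counted in quarters.
Ordinary annuity FV: 50,000 = 4,160 × [((1+r)^n − 1)/r].
(1+r)^n = 1 + 50,000 × r / 4,160, so n = ln(1 + 50,000·r/4,160) / ln(1+r) = 11.48.
Round up to a whole number of payments: n = 12.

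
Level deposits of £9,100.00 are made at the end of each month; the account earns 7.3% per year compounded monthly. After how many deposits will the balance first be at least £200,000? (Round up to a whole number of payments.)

21 payments

Periodic rate r = 0.073/12 per month; n is counted in months.
Ordinary annuity FV: 200,000 = 9,100 × [((1+r)^n − 1)/r].
(1+r)^n = 1 + 200,000 × r / 9,100, so n = ln(1 + 200,000·r/9,100) / ln(1+r) = 20.69.
Round up to a whole number of payments: n = 21.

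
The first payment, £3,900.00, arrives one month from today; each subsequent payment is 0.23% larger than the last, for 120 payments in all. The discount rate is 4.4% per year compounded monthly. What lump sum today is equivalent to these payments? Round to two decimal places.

£430,456.90

Periodic rate r = 0.044/12 per month; n is counted in months.
Growing ordinary annuity: PV = PMT₁ × [1 − ((1+g)/(1+r))^n] / (r − g) = 3,900 × [1 − ((1+0.0023)/(1+r))^120] / (r − 0.0023) = £430,456.90.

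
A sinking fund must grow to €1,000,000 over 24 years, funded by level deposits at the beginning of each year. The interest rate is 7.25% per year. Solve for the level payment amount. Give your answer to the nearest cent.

€15,488.13

Level annuity due; solve FV = PMT × [((1+r)^n − 1)/r] × (1+r) for PMT.
Periodic rate r = 0.0725 per year.
With n = 24: PMT = 1,000,000 / ([((1+r)^n − 1)/r] × (1+r)) = €15,488.13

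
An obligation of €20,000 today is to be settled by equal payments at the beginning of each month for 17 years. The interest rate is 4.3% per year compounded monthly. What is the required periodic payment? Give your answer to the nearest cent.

Level annuity due; solve PV = PMT × [(1 − (1+r)^−n)/r] × (1+r) for PMT.
Periodic rate r = 0.043/12 per month; n is counted in months.
With n = 204: PMT = 20,000 / ([(1 − (1+r)^−n)/r] × (1+r)) = €137.87

€137.87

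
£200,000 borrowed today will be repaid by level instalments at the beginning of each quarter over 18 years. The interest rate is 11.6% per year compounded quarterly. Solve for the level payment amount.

£6,461.49

Level annuity due; solve PV = PMT × [(1 − (1+r)^−n)/r] × (1+r) for PMT.
Periodic rate r = 0.116/4 per quarter; n is counted in quarters.
With n = 72: PMT = 200,000 / ([(1 − (1+r)^−n)/r] × (1+r)) = £6,461.49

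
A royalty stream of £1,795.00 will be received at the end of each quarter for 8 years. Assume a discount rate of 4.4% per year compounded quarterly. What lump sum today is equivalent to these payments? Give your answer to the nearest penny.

This is an ordinary annuity: 32 payments of £1,795.00 at the end of each quarter.
Periodic rate r = 0.044/4 per quarter; n is counted in quarters.
PV = PMT × [(1 − (1+r)^−n)/r] = 1,795 × [1 − (1+r)^−32] / r = £48,198.51

£48,198.51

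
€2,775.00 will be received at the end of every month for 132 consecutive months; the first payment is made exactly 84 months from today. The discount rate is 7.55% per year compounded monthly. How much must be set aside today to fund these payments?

Ordinary annuity of 132 payments, first payment at period 84.
Periodic rate r = 0.0755/12 per month; n is counted in months.
The ordinary-annuity PV formula values the stream one period before the first payment (period 83); discount that back 83 periods:
PV₀ = 2,775 × [1 − (1+r)^−132] / r × (1+r)^−83 = €147,553.54

€147,553.54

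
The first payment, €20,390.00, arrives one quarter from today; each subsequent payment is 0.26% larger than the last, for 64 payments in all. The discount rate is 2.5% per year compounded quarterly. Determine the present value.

€1,159,194.53

Periodic rate r = 0.025/4 per quarter; n is counted in quarters.
Growing ordinary annuity: PV = PMT₁ × [1 − ((1+g)/(1+r))^n] / (r − g) = 20,390 × [1 − ((1+0.0026)/(1+r))^64] / (r − 0.0026) = €1,159,194.53.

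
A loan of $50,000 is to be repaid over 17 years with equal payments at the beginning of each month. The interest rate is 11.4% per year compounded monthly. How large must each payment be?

$550.53

Level annuity due; solve PV = PMT × [(1 − (1+r)^−n)/r] × (1+r) for PMT.
Periodic rate r = 0.114/12 per month; n is counted in months.
With n = 204: PMT = 50,000 / ([(1 − (1+r)^−n)/r] × (1+r)) = $550.53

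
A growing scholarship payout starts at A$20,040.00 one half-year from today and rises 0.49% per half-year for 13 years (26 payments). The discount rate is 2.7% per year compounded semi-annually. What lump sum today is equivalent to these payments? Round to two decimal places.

A$463,097.69

Periodic rate r = 0.027/2 per half-year; n is counted in half-years.
Growing ordinary annuity: PV = PMT₁ × [1 − ((1+g)/(1+r))^n] / (r − g) = 20,040 × [1 − ((1+0.0049)/(1+r))^26] / (r − 0.0049) = A$463,097.69.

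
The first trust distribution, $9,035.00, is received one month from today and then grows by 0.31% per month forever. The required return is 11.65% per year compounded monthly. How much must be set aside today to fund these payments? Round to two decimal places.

Periodic rate r = 0.1165/12 per month.
Growing perpetuity (Gordon): PV = PMT₁ / (r − g) = 9,035 / (r − 0.0031) = $1,367,213.11.

$1,367,213.11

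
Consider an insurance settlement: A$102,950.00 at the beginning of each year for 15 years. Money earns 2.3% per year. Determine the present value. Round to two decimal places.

This is an annuity due: 15 payments of A$102,950.00 at the beginning of each year.
Periodic rate r = 0.023 per year.
PV = PMT × [(1 − (1+r)^−n)/r] × (1+r) = 102,950 × [1 − (1+r)^−15] / r × (1+r) = A$1,323,372.46

A$1,323,372.46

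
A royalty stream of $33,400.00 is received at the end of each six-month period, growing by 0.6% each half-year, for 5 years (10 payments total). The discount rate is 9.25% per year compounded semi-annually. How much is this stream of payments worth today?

$269,274.86

Periodic rate r = 0.0925/2 per half-year; n is counted in half-years.
Growing ordinary annuity: PV = PMT₁ × [1 − ((1+g)/(1+r))^n] / (r − g) = 33,400 × [1 − ((1+0.006)/(1+r))^10] / (r − 0.006) = $269,274.86.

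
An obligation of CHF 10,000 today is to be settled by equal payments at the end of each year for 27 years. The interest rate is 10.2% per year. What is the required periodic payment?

CHF 1,099.88

Level ordinary annuity; solve PV = PMT × [(1 − (1+r)^−n)/r] for PMT.
Periodic rate r = 0.102 per year.
With n = 27: PMT = 10,000 / ([(1 − (1+r)^−n)/r]) = CHF 1,099.88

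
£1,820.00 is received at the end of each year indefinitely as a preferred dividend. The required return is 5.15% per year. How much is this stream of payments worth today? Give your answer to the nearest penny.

Periodic rate r = 0.0515 per year.
Level perpetuity: PV = PMT / r = 1,820 / (0.0515) = £35,339.81.

£35,339.81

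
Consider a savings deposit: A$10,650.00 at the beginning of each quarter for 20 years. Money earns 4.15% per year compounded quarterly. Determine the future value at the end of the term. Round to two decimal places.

A$1,331,224.27

This is an annuity due: 80 deposits of A$10,650.00 at the beginning of each quarter.
Periodic rate r = 0.0415/4 per quarter; n is counted in quarters.
FV = PMT × [((1+r)^n − 1)/r] × (1+r) = 10,650 × [(1+r)^80 − 1] / r × (1+r) = A$1,331,224.27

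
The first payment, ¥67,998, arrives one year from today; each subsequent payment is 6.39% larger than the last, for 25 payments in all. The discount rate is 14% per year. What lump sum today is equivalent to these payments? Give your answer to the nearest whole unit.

¥734,676

Periodic rate r = 0.14 per year.
Growing ordinary annuity: PV = PMT₁ × [1 − ((1+g)/(1+r))^n] / (r − g) = 67,998 × [1 − ((1+0.0639)/(1+r))^25] / (r − 0.0639) = ¥734,676.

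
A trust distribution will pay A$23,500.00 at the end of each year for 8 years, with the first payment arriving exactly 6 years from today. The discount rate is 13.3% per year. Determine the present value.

A$59,786.27

Ordinary annuity of 8 payments, first payment at period 6.
Periodic rate r = 0.133 per year.
The ordinary-annuity PV formula values the stream one period before the first payment (period 5); discount that back 5 periods:
PV₀ = 23,500 × [1 − (1+r)^−8] / r × (1+r)^−5 = A$59,786.27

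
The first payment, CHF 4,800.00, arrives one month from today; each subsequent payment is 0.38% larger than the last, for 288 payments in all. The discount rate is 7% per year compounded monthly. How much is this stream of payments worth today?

Periodic rate r = 0.07/12 per month; n is counted in months.
Growing ordinary annuity: PV = PMT₁ × [1 − ((1+g)/(1+r))^n] / (r − g) = 4,800 × [1 − ((1+0.0038)/(1+r))^288] / (r − 0.0038) = CHF 1,042,614.99.

CHF 1,042,614.99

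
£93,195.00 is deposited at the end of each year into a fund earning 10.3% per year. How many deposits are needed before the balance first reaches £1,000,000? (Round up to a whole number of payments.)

Periodic rate r = 0.103 per year.
Ordinary annuity FV: 1,000,000 = 93,195 × [((1+r)^n − 1)/r].
(1+r)^n = 1 + 1,000,000 × r / 93,195, so n = ln(1 + 1,000,000·r/93,195) / ln(1+r) = 7.59.
Round up to a whole number of payments: n = 8.

8 payments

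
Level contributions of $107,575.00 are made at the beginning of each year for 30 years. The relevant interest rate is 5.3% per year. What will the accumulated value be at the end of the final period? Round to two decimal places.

This is an annuity due: 30 deposits of $107,575.00 at the beginning of each year.
Periodic rate r = 0.053 per year.
FV = PMT × [((1+r)^n − 1)/r] × (1+r) = 107,575 × [(1+r)^30 − 1] / r × (1+r) = $7,925,418.83

$7,925,418.83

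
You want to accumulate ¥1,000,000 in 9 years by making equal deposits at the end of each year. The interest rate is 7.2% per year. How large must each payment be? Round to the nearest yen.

Level ordinary annuity; solve FV = PMT × [((1+r)^n − 1)/r] for PMT.
Periodic rate r = 0.072 per year.
With n = 9: PMT = 1,000,000 / ([((1+r)^n − 1)/r]) = ¥82,795

¥82,795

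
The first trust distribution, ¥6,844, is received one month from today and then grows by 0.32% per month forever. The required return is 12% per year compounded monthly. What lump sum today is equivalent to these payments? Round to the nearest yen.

Periodic rate r = 0.12/12 per month.
Growing perpetuity (Gordon): PV = PMT₁ / (r − g) = 6,844 / (r − 0.0032) = ¥1,006,471.

¥1,006,471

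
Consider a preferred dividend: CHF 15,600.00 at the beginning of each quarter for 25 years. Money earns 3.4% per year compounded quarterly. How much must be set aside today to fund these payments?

This is an annuity due: 100 payments of CHF 15,600.00 at the beginning of each quarter.
Periodic rate r = 0.034/4 per quarter; n is counted in quarters.
PV = PMT × [(1 − (1+r)^−n)/r] × (1+r) = 15,600 × [1 − (1+r)^−100] / r × (1+r) = CHF 1,056,947.47

CHF 1,056,947.47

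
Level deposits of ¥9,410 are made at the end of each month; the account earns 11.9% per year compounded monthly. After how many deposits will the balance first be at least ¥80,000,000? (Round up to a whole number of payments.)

451 payments

Periodic rate r = 0.119/12 per month; n is counted in months.
Ordinary annuity FV: 80,000,000 = 9,410 × [((1+r)^n − 1)/r].
(1+r)^n = 1 + 80,000,000 × r / 9,410, so n = ln(1 + 80,000,000·r/9,410) / ln(1+r) = 450.58.
Round up to a whole number of payments: n = 451.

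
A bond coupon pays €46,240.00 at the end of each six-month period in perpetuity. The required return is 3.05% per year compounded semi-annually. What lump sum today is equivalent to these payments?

Periodic rate r = 0.0305/2 per half-year.
Level perpetuity: PV = PMT / r = 46,240 / (0.0305/2) = €3,032,131.15.

€3,032,131.15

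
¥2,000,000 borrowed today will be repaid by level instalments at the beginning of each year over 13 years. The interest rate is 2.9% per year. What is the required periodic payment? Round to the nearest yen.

Level annuity due; solve PV = PMT × [(1 − (1+r)^−n)/r] × (1+r) for PMT.
Periodic rate r = 0.029 per year.
With n = 13: PMT = 2,000,000 / ([(1 − (1+r)^−n)/r] × (1+r)) = ¥181,592

¥181,592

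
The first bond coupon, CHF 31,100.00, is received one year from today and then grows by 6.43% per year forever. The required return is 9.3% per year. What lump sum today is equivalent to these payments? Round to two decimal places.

CHF 1,083,623.69

Periodic rate r = 0.093 per year.
Growing perpetuity (Gordon): PV = PMT₁ / (r − g) = 31,100 / (r − 0.0643) = CHF 1,083,623.69.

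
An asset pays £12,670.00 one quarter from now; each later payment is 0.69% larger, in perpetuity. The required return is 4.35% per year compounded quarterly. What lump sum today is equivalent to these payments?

Periodic rate r = 0.0435/4 per quarter.
Growing perpetuity (Gordon): PV = PMT₁ / (r − g) = 12,670 / (r − 0.0069) = £3,187,421.38.

£3,187,421.38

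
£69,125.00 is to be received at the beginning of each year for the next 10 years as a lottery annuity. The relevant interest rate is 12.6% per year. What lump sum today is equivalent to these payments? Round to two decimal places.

£429,189.35

This is an annuity due: 10 payments of £69,125.00 at the beginning of each year.
Periodic rate r = 0.126 per year.
PV = PMT × [(1 − (1+r)^−n)/r] × (1+r) = 69,125 × [1 − (1+r)^−10] / r × (1+r) = £429,189.35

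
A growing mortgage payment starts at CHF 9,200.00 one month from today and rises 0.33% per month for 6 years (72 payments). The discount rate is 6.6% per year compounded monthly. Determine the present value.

Periodic rate r = 0.066/12 per month; n is counted in months.
Growing ordinary annuity: PV = PMT₁ × [1 − ((1+g)/(1+r))^n] / (r − g) = 9,200 × [1 − ((1+0.0033)/(1+r))^72] / (r − 0.0033) = CHF 610,124.27.

CHF 610,124.27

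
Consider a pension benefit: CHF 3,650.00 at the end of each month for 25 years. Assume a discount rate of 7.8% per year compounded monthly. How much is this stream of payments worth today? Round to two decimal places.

CHF 481,140.37

This is an ordinary annuity: 300 payments of CHF 3,650.00 at the end of each month.
Periodic rate r = 0.078/12 per month; n is counted in months.
PV = PMT × [(1 − (1+r)^−n)/r] = 3,650 × [1 − (1+r)^−300] / r = CHF 481,140.37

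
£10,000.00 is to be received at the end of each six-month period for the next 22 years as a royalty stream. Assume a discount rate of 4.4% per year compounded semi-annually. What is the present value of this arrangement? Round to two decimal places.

This is an ordinary annuity: 44 payments of £10,000.00 at the end of each six-month period.
Periodic rate r = 0.044/2 per half-year; n is counted in half-years.
PV = PMT × [(1 − (1+r)^−n)/r] = 10,000 × [1 − (1+r)^−44] / r = £280,068.57

£280,068.57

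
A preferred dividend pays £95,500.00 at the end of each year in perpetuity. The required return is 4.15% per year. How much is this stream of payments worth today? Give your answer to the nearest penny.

£2,301,204.82

Periodic rate r = 0.0415 per year.
Level perpetuity: PV = PMT / r = 95,500 / (0.0415) = £2,301,204.82.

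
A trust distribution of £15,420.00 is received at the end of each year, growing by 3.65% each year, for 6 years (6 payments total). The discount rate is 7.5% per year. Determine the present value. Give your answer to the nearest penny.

Periodic rate r = 0.075 per year.
Growing ordinary annuity: PV = PMT₁ × [1 − ((1+g)/(1+r))^n] / (r − g) = 15,420 × [1 − ((1+0.0365)/(1+r))^6] / (r − 0.0365) = £78,717.51.

£78,717.51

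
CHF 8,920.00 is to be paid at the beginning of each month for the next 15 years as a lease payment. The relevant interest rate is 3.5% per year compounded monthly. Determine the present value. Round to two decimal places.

CHF 1,251,396.72

This is an annuity due: 180 payments of CHF 8,920.00 at the beginning of each month.
Periodic rate r = 0.035/12 per month; n is counted in months.
PV = PMT × [(1 − (1+r)^−n)/r] × (1+r) = 8,920 × [1 − (1+r)^−180] / r × (1+r) = CHF 1,251,396.72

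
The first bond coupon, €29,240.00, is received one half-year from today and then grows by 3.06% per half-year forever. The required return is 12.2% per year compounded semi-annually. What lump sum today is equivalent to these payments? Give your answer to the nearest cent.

€961,842.11

Periodic rate r = 0.122/2 per half-year.
Growing perpetuity (Gordon): PV = PMT₁ / (r − g) = 29,240 / (r − 0.0306) = €961,842.11.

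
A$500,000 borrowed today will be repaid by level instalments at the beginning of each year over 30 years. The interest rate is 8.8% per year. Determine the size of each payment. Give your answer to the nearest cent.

Level annuity due; solve PV = PMT × [(1 − (1+r)^−n)/r] × (1+r) for PMT.
Periodic rate r = 0.088 per year.
With n = 30: PMT = 500,000 / ([(1 − (1+r)^−n)/r] × (1+r)) = A$43,940.62

A$43,940.62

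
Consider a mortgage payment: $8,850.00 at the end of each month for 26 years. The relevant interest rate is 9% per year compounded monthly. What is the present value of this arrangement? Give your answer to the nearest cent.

This is an ordinary annuity: 312 payments of $8,850.00 at the end of each month.
Periodic rate r = 0.09/12 per month; n is counted in months.
PV = PMT × [(1 − (1+r)^−n)/r] = 8,850 × [1 − (1+r)^−312] / r = $1,065,336.58

$1,065,336.58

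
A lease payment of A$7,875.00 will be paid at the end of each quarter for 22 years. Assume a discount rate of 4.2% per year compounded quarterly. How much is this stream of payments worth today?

This is an ordinary annuity: 88 payments of A$7,875.00 at the end of each quarter.
Periodic rate r = 0.042/4 per quarter; n is counted in quarters.
PV = PMT × [(1 − (1+r)^−n)/r] = 7,875 × [1 − (1+r)^−88] / r = A$450,866.33

A$450,866.33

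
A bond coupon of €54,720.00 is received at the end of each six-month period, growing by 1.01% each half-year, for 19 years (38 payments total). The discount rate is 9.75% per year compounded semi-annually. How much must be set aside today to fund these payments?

Periodic rate r = 0.0975/2 per half-year; n is counted in half-years.
Growing ordinary annuity: PV = PMT₁ × [1 − ((1+g)/(1+r))^n] / (r − g) = 54,720 × [1 − ((1+0.0101)/(1+r))^38] / (r − 0.0101) = €1,075,916.69.

€1,075,916.69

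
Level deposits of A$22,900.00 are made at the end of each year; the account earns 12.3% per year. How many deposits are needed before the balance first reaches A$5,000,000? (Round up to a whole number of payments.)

Periodic rate r = 0.123 per year.
Ordinary annuity FV: 5,000,000 = 22,900 × [((1+r)^n − 1)/r].
(1+r)^n = 1 + 5,000,000 × r / 22,900, so n = ln(1 + 5,000,000·r/22,900) / ln(1+r) = 28.68.
Round up to a whole number of payments: n = 29.

29 payments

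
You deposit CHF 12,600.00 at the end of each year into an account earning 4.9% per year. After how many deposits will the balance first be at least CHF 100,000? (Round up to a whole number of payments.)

Periodic rate r = 0.049 per year.
Ordinary annuity FV: 100,000 = 12,600 × [((1+r)^n − 1)/r].
(1+r)^n = 1 + 100,000 × r / 12,600, so n = ln(1 + 100,000·r/12,600) / ln(1+r) = 6.87.
Round up to a whole number of payments: n = 7.

7 payments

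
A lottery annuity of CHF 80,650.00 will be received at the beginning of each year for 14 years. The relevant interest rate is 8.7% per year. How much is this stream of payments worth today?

This is an annuity due: 14 payments of CHF 80,650.00 at the beginning of each year.
Periodic rate r = 0.087 per year.
PV = PMT × [(1 − (1+r)^−n)/r] × (1+r) = 80,650 × [1 − (1+r)^−14] / r × (1+r) = CHF 694,260.01

CHF 694,260.01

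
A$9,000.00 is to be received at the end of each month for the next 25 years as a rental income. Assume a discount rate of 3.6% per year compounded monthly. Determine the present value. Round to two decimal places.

A$1,778,646.59

This is an ordinary annuity: 300 payments of A$9,000.00 at the end of each month.
Periodic rate r = 0.036/12 per month; n is counted in months.
PV = PMT × [(1 − (1+r)^−n)/r] = 9,000 × [1 − (1+r)^−300] / r = A$1,778,646.59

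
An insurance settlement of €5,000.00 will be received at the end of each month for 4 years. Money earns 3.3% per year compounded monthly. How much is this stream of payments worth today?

€224,545.86

This is an ordinary annuity: 48 payments of €5,000.00 at the end of each month.
Periodic rate r = 0.033/12 per month; n is counted in months.
PV = PMT × [(1 − (1+r)^−n)/r] = 5,000 × [1 − (1+r)^−48] / r = €224,545.86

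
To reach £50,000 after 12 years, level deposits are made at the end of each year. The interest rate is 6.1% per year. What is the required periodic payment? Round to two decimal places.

Level ordinary annuity; solve FV = PMT × [((1+r)^n − 1)/r] for PMT.
Periodic rate r = 0.061 per year.
With n = 12: PMT = 50,000 / ([((1+r)^n − 1)/r]) = £2,946.59

£2,946.59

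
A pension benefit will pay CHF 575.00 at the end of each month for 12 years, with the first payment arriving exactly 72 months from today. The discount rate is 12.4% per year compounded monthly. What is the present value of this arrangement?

Ordinary annuity of 144 payments, first payment at period 72.
Periodic rate r = 0.124/12 per month; n is counted in months.
The ordinary-annuity PV formula values the stream one period before the first payment (period 71); discount that back 71 periods:
PV₀ = 575 × [1 − (1+r)^−144] / r × (1+r)^−71 = CHF 20,715.85

CHF 20,715.85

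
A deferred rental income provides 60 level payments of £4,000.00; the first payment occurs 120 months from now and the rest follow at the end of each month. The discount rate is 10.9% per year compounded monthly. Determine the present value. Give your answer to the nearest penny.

Ordinary annuity of 60 payments, first payment at period 120.
Periodic rate r = 0.109/12 per month; n is counted in months.
The ordinary-annuity PV formula values the stream one period before the first payment (period 119); discount that back 119 periods:
PV₀ = 4,000 × [1 − (1+r)^−60] / r × (1+r)^−119 = £62,868.30

£62,868.30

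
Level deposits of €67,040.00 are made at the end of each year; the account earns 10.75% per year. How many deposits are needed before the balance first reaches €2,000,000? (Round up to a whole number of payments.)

15 payments

Periodic rate r = 0.1075 per year.
Ordinary annuity FV: 2,000,000 = 67,040 × [((1+r)^n − 1)/r].
(1+r)^n = 1 + 2,000,000 × r / 67,040, so n = ln(1 + 2,000,000·r/67,040) / ln(1+r) = 14.07.
Round up to a whole number of payments: n = 15.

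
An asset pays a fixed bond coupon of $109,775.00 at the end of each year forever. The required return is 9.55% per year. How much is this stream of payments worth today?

Periodic rate r = 0.0955 per year.
Level perpetuity: PV = PMT / r = 109,775 / (0.0955) = $1,149,476.44.

$1,149,476.44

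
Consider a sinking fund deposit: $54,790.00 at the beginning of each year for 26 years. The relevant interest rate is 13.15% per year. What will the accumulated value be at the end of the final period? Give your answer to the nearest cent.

This is an annuity due: 26 deposits of $54,790.00 at the beginning of each year.
Periodic rate r = 0.1315 per year.
FV = PMT × [((1+r)^n − 1)/r] × (1+r) = 54,790 × [(1+r)^26 − 1] / r × (1+r) = $11,235,636.96

$11,235,636.96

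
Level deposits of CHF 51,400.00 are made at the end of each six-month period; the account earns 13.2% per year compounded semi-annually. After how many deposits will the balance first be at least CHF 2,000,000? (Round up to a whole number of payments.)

20 payments

Periodic rate r = 0.132/2 per half-year; n is counted in half-years.
Ordinary annuity FV: 2,000,000 = 51,400 × [((1+r)^n − 1)/r].
(1+r)^n = 1 + 2,000,000 × r / 51,400, so n = ln(1 + 2,000,000·r/51,400) / ln(1+r) = 19.90.
Round up to a whole number of payments: n = 20.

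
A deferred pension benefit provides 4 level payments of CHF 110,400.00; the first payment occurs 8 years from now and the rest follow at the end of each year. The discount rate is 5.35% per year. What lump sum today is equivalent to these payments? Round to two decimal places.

CHF 269,611.21

Ordinary annuity of 4 payments, first payment at period 8.
Periodic rate r = 0.0535 per year.
The ordinary-annuity PV formula values the stream one period before the first payment (period 7); discount that back 7 periods:
PV₀ = 110,400 × [1 − (1+r)^−4] / r × (1+r)^−7 = CHF 269,611.21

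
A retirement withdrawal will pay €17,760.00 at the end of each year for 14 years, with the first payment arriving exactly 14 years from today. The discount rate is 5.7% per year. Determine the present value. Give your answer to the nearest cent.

€81,813.15

Ordinary annuity of 14 payments, first payment at period 14.
Periodic rate r = 0.057 per year.
The ordinary-annuity PV formula values the stream one period before the first payment (period 13); discount that back 13 periods:
PV₀ = 17,760 × [1 − (1+r)^−14] / r × (1+r)^−13 = €81,813.15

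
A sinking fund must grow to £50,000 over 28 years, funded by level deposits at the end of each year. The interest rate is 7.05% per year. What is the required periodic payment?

£614.50

Level ordinary annuity; solve FV = PMT × [((1+r)^n − 1)/r] for PMT.
Periodic rate r = 0.0705 per year.
With n = 28: PMT = 50,000 / ([((1+r)^n − 1)/r]) = £614.50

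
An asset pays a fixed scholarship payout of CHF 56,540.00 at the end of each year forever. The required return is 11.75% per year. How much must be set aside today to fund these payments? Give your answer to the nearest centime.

CHF 481,191.49

Periodic rate r = 0.1175 per year.
Level perpetuity: PV = PMT / r = 56,540 / (0.1175) = CHF 481,191.49.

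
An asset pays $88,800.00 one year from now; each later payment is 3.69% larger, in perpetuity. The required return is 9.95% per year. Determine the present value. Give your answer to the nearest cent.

Periodic rate r = 0.0995 per year.
Growing perpetuity (Gordon): PV = PMT₁ / (r − g) = 88,800 / (r − 0.0369) = $1,418,530.35.

$1,418,530.35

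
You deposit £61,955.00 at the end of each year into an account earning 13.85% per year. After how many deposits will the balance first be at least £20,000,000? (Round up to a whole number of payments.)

Periodic rate r = 0.1385 per year.
Ordinary annuity FV: 20,000,000 = 61,955 × [((1+r)^n − 1)/r].
(1+r)^n = 1 + 20,000,000 × r / 61,955, so n = ln(1 + 20,000,000·r/61,955) / ln(1+r) = 29.47.
Round up to a whole number of payments: n = 30.

30 payments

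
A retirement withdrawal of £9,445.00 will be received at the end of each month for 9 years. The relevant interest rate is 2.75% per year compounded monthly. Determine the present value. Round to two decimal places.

This is an ordinary annuity: 108 payments of £9,445.00 at the end of each month.
Periodic rate r = 0.0275/12 per month; n is counted in months.
PV = PMT × [(1 − (1+r)^−n)/r] = 9,445 × [1 − (1+r)^−108] / r = £902,716.71

£902,716.71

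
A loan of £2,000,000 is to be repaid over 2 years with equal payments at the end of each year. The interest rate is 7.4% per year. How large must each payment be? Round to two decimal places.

£1,112,320.15

Level ordinary annuity; solve PV = PMT × [(1 − (1+r)^−n)/r] for PMT.
Periodic rate r = 0.074 per year.
With n = 2: PMT = 2,000,000 / ([(1 − (1+r)^−n)/r]) = £1,112,320.15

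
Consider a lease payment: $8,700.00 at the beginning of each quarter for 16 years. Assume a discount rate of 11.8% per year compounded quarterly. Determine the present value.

$256,383.17

This is an annuity due: 64 payments of $8,700.00 at the beginning of each quarter.
Periodic rate r = 0.118/4 per quarter; n is counted in quarters.
PV = PMT × [(1 − (1+r)^−n)/r] × (1+r) = 8,700 × [1 − (1+r)^−64] / r × (1+r) = $256,383.17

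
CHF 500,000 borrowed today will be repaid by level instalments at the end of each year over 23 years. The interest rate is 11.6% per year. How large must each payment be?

Level ordinary annuity; solve PV = PMT × [(1 − (1+r)^−n)/r] for PMT.
Periodic rate r = 0.116 per year.
With n = 23: PMT = 500,000 / ([(1 − (1+r)^−n)/r]) = CHF 63,051.48

CHF 63,051.48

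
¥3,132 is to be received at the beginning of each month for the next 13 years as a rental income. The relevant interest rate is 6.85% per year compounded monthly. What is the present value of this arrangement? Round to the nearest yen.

This is an annuity due: 156 payments of ¥3,132 at the beginning of each month.
Periodic rate r = 0.0685/12 per month; n is counted in months.
PV = PMT × [(1 − (1+r)^−n)/r] × (1+r) = 3,132 × [1 − (1+r)^−156] / r × (1+r) = ¥324,741

¥324,741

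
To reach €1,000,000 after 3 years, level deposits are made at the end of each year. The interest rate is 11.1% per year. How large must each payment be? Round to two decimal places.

Level ordinary annuity; solve FV = PMT × [((1+r)^n − 1)/r] for PMT.
Periodic rate r = 0.111 per year.
With n = 3: PMT = 1,000,000 / ([((1+r)^n − 1)/r]) = €298,924.98

€298,924.98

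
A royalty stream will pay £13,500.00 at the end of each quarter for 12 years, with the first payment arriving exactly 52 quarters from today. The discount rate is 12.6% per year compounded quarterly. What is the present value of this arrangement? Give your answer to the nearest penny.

Ordinary annuity of 48 payments, first payment at period 52.
Periodic rate r = 0.126/4 per quarter; n is counted in quarters.
The ordinary-annuity PV formula values the stream one period before the first payment (period 51); discount that back 51 periods:
PV₀ = 13,500 × [1 − (1+r)^−48] / r × (1+r)^−51 = £68,236.63

£68,236.63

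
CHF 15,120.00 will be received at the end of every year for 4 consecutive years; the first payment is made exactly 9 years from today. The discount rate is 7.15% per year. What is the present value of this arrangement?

CHF 29,375.66

Ordinary annuity of 4 payments, first payment at period 9.
Periodic rate r = 0.0715 per year.
The ordinary-annuity PV formula values the stream one period before the first payment (period 8); discount that back 8 periods:
PV₀ = 15,120 × [1 − (1+r)^−4] / r × (1+r)^−8 = CHF 29,375.66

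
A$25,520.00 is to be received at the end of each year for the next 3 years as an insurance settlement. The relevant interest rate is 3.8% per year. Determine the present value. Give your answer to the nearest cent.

A$71,090.01

This is an ordinary annuity: 3 payments of A$25,520.00 at the end of each year.
Periodic rate r = 0.038 per year.
PV = PMT × [(1 − (1+r)^−n)/r] = 25,520 × [1 − (1+r)^−3] / r = A$71,090.01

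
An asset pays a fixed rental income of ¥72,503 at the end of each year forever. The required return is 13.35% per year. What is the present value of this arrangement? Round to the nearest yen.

Periodic rate r = 0.1335 per year.
Level perpetuity: PV = PMT / r = 72,503 / (0.1335) = ¥543,094.

¥543,094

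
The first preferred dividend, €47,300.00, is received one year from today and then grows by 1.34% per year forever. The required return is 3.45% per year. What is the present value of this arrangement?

Periodic rate r = 0.0345 per year.
Growing perpetuity (Gordon): PV = PMT₁ / (r − g) = 47,300 / (r − 0.0134) = €2,241,706.16.

€2,241,706.16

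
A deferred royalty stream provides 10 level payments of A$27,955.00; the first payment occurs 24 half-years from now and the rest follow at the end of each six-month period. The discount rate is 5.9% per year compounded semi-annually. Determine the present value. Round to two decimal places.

Ordinary annuity of 10 payments, first payment at period 24.
Periodic rate r = 0.059/2 per half-year; n is counted in half-years.
The ordinary-annuity PV formula values the stream one period before the first payment (period 23); discount that back 23 periods:
PV₀ = 27,955 × [1 − (1+r)^−10] / r × (1+r)^−23 = A$122,495.93

A$122,495.93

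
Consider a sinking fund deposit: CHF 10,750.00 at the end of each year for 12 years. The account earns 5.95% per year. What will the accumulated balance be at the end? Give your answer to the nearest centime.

CHF 180,823.34

This is an ordinary annuity: 12 deposits of CHF 10,750.00 at the end of each year.
Periodic rate r = 0.0595 per year.
FV = PMT × [((1+r)^n − 1)/r] = 10,750 × [(1+r)^12 − 1] / r = CHF 180,823.34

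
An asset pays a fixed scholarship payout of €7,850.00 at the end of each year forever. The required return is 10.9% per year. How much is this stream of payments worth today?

€72,018.35

Periodic rate r = 0.109 per year.
Level perpetuity: PV = PMT / r = 7,850 / (0.109) = €72,018.35.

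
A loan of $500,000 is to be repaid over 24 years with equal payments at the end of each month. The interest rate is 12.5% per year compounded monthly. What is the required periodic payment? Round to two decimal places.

$5,485.72

Level ordinary annuity; solve PV = PMT × [(1 − (1+r)^−n)/r] for PMT.
Periodic rate r = 0.125/12 per month; n is counted in months.
With n = 288: PMT = 500,000 / ([(1 − (1+r)^−n)/r]) = $5,485.72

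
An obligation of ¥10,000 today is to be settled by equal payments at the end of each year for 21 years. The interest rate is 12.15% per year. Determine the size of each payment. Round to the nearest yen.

Level ordinary annuity; solve PV = PMT × [(1 − (1+r)^−n)/r] for PMT.
Periodic rate r = 0.1215 per year.
With n = 21: PMT = 10,000 / ([(1 − (1+r)^−n)/r]) = ¥1,335

¥1,335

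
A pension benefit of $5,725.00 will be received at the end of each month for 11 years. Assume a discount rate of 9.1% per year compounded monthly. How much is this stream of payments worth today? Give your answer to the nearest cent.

$476,444.14

This is an ordinary annuity: 132 payments of $5,725.00 at the end of each month.
Periodic rate r = 0.091/12 per month; n is counted in months.
PV = PMT × [(1 − (1+r)^−n)/r] = 5,725 × [1 − (1+r)^−132] / r = $476,444.14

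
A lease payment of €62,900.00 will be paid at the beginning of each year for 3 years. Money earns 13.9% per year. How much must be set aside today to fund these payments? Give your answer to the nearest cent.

This is an annuity due: 3 payments of €62,900.00 at the beginning of each year.
Periodic rate r = 0.139 per year.
PV = PMT × [(1 − (1+r)^−n)/r] × (1+r) = 62,900 × [1 − (1+r)^−3] / r × (1+r) = €166,608.41

€166,608.41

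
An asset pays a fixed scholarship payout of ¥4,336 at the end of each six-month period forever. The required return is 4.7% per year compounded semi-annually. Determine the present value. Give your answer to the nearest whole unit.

¥184,511

Periodic rate r = 0.047/2 per half-year.
Level perpetuity: PV = PMT / r = 4,336 / (0.047/2) = ¥184,511.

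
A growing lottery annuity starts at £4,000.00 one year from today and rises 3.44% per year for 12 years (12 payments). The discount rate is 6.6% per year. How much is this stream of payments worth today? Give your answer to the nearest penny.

Periodic rate r = 0.066 per year.
Growing ordinary annuity: PV = PMT₁ × [1 − ((1+g)/(1+r))^n] / (r − g) = 4,000 × [1 − ((1+0.0344)/(1+r))^12] / (r − 0.0344) = £38,366.03.

£38,366.03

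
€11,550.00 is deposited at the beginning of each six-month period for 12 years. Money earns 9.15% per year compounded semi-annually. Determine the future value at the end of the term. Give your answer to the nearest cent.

This is an annuity due: 24 deposits of €11,550.00 at the beginning of each six-month period.
Periodic rate r = 0.0915/2 per half-year; n is counted in half-years.
FV = PMT × [((1+r)^n − 1)/r] × (1+r) = 11,550 × [(1+r)^24 − 1] / r × (1+r) = €508,471.83

€508,471.83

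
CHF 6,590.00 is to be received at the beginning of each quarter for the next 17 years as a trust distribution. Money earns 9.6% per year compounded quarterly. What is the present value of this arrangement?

This is an annuity due: 68 payments of CHF 6,590.00 at the beginning of each quarter.
Periodic rate r = 0.096/4 per quarter; n is counted in quarters.
PV = PMT × [(1 − (1+r)^−n)/r] × (1+r) = 6,590 × [1 − (1+r)^−68] / r × (1+r) = CHF 225,123.14

CHF 225,123.14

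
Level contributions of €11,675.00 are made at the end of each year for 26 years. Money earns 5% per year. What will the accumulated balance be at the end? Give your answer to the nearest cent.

This is an ordinary annuity: 26 deposits of €11,675.00 at the end of each year.
Periodic rate r = 0.05 per year.
FV = PMT × [((1+r)^n − 1)/r] = 11,675 × [(1+r)^26 − 1] / r = €596,749.57

€596,749.57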